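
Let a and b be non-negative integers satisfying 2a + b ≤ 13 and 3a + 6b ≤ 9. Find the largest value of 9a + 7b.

(a,b)=(3,0) is feasible, giving 27.
(a,b)=(2,0) is feasible, giving 18.
No feasible integer point exceeds 27.

27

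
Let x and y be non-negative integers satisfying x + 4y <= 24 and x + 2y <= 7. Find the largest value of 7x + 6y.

49

(x,y)=(7,0): 1·7+4·0=7≤24, 1·7+2·0=7≤7, objective 49.
(x,y)=(6,0): 1·6+4·0=6≤24, 1·6+2·0=6≤7, objective 42.
Maximum is 49 at (x,y)=(7,0).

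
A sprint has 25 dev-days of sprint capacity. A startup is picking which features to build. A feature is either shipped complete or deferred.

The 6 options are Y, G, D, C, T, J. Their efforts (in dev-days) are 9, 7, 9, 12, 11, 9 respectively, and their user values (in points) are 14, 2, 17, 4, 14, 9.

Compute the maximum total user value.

33

Take Y, G, and D: effort 9 + 7 + 9 = 25 ≤ 25, user value 14 + 2 + 17 = 33.
No other feasible combination does better.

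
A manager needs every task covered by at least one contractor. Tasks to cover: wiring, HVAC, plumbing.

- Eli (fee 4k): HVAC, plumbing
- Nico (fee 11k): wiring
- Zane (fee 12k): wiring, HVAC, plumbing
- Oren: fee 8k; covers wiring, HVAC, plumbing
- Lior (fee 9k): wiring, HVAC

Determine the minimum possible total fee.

The greedy cost-per-new-task heuristic would pick Eli and Oren for 12, but a cheaper cover exists.
Oren alone covers wiring, HVAC, plumbing — every task.
Total fee: 8.
No cover costs less than 8.

8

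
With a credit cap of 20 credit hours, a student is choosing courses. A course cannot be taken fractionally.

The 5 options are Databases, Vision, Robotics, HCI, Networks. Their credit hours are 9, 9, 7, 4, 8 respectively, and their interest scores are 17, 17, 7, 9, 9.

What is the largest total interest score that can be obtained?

34

Treat it as a binary knapsack problem.
Databases + Robotics + HCI: credit hours 9 + 7 + 4 = 20 ≤ 20, interest score 17 + 7 + 9 = 33.
Vision + Robotics + HCI: credit hours 9 + 7 + 4 = 20 ≤ 20, interest score 17 + 7 + 9 = 33.
Databases + Vision: credit hours 9 + 9 = 18 ≤ 20, interest score 17 + 17 = 34.
Best is Databases and Vision with total interest score 34.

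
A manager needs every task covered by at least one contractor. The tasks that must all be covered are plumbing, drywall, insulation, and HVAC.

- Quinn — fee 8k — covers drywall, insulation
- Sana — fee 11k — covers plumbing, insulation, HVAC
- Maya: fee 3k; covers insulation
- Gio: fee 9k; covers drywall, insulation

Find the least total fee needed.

The greedy cost-per-new-task heuristic would pick Maya, Sana, and Quinn for 22, but a cheaper cover exists.
Choose Quinn and Sana: together they cover plumbing, drywall, insulation, HVAC — every task.
Total fee: 8 + 11 = 19.
No cover costs less than 19.

19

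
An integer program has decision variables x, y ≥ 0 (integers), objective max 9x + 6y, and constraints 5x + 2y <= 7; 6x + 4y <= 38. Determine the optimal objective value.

The continuous relaxation peaks at (0, 3.5) with value 21.00; rounding to a feasible lattice point costs some objective.
(x,y)=(0,3): 5·0+2·3=6≤7, 6·0+4·3=12≤38, objective 18.
(x,y)=(0,2): 5·0+2·2=4≤7, 6·0+4·2=8≤38, objective 12.
The best lattice point is (0,3), giving 18.

18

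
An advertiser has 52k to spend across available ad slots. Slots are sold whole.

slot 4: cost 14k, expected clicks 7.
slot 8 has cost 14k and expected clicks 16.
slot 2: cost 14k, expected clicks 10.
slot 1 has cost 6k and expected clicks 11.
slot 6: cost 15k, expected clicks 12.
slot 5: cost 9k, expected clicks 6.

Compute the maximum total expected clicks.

This is a 0-1 knapsack instance.
slot 8 + slot 2 + slot 1 + slot 6: cost 14 + 14 + 6 + 15 = 49 ≤ 52, expected clicks 16 + 10 + 11 + 12 = 49.
slot 4 + slot 8 + slot 1 + slot 6: cost 14 + 14 + 6 + 15 = 49 ≤ 52, expected clicks 7 + 16 + 11 + 12 = 46.
slot 8 + slot 1 + slot 6 + slot 5: cost 14 + 6 + 15 + 9 = 44 ≤ 52, expected clicks 16 + 11 + 12 + 6 = 45.
Best is slot 8, slot 2, slot 1, and slot 6 with total expected clicks 49.

49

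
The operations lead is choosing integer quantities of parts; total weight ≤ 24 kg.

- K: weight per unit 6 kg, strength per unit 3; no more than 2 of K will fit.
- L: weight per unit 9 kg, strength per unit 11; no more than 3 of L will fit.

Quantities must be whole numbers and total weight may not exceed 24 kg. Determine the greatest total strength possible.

L has the best ratio (11/9); taking only L gives at most 2×11 = 22 (stopped by the weight limit).
Mixing does better — 1×K and 2×L: weight 24 ≤ 24, strength 1·3 + 2·11 = 25.

25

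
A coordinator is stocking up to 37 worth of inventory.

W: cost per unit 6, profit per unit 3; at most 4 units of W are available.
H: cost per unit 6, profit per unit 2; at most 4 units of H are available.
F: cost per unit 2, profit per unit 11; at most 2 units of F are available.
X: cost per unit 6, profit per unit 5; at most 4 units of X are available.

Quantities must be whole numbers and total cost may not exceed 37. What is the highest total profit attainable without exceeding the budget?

45

1×W, 2×F, and 4×X: cost 34 ≤ 37, profit 1·3 + 2·11 + 4·5 = 45.
1×H, 2×F, and 4×X: cost 34 ≤ 37, profit 1·2 + 2·11 + 4·5 = 44.
Best is 45.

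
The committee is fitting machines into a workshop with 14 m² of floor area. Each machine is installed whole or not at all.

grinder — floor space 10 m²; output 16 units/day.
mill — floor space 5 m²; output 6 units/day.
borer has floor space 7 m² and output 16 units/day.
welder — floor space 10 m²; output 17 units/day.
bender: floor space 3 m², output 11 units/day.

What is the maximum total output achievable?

28

This is an integer program with binary decision variables.
welder + bender: floor space 10 + 3 = 13 ≤ 14, output 17 + 11 = 28.
borer + bender: floor space 7 + 3 = 10 ≤ 14, output 16 + 11 = 27.
Best is welder and bender with total output 28.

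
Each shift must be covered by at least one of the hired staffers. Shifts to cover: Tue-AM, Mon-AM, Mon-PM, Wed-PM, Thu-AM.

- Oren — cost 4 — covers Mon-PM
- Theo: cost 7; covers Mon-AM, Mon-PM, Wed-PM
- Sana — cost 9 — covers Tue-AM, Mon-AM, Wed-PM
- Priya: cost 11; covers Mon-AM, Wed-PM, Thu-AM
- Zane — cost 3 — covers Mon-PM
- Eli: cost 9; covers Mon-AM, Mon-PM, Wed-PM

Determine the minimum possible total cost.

23

The greedy cost-per-new-shift heuristic would pick Theo, Sana, and Priya for 27, but a cheaper cover exists.
Choose Sana, Priya, and Zane: together they cover Tue-AM, Mon-AM, Mon-PM, Wed-PM, Thu-AM — every shift.
Total cost: 9 + 11 + 3 = 23.
No cover costs less than 23.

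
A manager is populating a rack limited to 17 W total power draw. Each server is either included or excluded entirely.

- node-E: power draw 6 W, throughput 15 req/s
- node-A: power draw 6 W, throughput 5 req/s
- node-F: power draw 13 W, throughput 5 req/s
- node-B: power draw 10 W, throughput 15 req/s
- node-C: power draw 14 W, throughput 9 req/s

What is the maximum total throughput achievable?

Treat it as a binary knapsack problem.
Allowing fractional choices, the relaxed optimum would be about 30.8, but servers are indivisible.
node-E + node-B: power draw 6 + 10 = 16 ≤ 17, throughput 15 + 15 = 30.
node-E + node-A: power draw 6 + 6 = 12 ≤ 17, throughput 15 + 5 = 20.
node-A + node-B: power draw 6 + 10 = 16 ≤ 17, throughput 5 + 15 = 20.
Best is node-E and node-B with total throughput 30.

30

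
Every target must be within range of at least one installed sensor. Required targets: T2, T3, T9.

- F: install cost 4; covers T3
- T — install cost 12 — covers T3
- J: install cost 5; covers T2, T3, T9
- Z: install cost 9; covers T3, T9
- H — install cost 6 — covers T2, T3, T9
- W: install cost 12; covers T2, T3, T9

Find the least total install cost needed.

5

J alone covers T2, T3, T9 — every target.
Total install cost: 5.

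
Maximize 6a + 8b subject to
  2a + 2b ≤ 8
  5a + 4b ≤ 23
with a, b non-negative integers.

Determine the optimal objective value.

32

(a,b)=(0,4): 2·0+2·4=8≤8, 5·0+4·4=16≤23, objective 32.
(a,b)=(1,3): 2·1+2·3=8≤8, 5·1+4·3=17≤23, objective 30.
(a,b)=(0,3): 2·0+2·3=6≤8, 5·0+4·3=12≤23, objective 24.
Maximum is 32 at (a,b)=(0,4).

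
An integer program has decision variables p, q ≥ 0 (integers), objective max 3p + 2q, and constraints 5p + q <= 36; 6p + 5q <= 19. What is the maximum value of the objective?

The continuous relaxation peaks at (3.17, 0) with value 9.50; rounding to a feasible lattice point costs some objective.
(p,q)=(3,0): 5·3+1·0=15≤36, 6·3+5·0=18≤19, objective 9.
(p,q)=(2,1): 5·2+1·1=11≤36, 6·2+5·1=17≤19, objective 8.
No feasible integer point exceeds 9.

9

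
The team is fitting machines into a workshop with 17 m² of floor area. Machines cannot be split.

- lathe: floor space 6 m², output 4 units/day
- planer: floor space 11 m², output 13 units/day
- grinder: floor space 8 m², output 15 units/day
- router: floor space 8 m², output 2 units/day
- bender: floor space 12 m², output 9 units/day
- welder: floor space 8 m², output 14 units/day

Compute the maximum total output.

29

This is a 0-1 knapsack instance.
Allowing fractional choices, the relaxed optimum would be about 30.2, but machines are indivisible.
lathe + grinder: floor space 6 + 8 = 14 ≤ 17, output 4 + 15 = 19.
grinder + welder: floor space 8 + 8 = 16 ≤ 17, output 15 + 14 = 29.
Best is grinder and welder with total output 29.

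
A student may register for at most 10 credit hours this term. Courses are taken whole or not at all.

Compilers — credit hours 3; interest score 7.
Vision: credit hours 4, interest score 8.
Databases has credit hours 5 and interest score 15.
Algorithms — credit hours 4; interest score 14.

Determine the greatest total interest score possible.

29

This is a 0-1 knapsack instance.
Allowing fractional choices, the relaxed optimum would be about 31.3, but courses are indivisible.
Vision + Databases: credit hours 4 + 5 = 9 ≤ 10, interest score 8 + 15 = 23.
Databases + Algorithms: credit hours 5 + 4 = 9 ≤ 10, interest score 15 + 14 = 29.
Compilers + Databases: credit hours 3 + 5 = 8 ≤ 10, interest score 7 + 15 = 22.
Best is Databases and Algorithms with total interest score 29.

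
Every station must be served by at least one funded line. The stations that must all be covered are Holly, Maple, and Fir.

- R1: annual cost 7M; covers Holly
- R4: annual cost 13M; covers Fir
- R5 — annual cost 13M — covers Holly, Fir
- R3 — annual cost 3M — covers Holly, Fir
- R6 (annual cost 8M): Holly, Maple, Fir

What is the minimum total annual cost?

This is a weighted set-cover instance.
The greedy cost-per-new-station heuristic would pick R3 and R6 for 11, but a cheaper cover exists.
R6 alone covers Holly, Maple, Fir — every station.
Total annual cost: 8.
No cover costs less than 8.

8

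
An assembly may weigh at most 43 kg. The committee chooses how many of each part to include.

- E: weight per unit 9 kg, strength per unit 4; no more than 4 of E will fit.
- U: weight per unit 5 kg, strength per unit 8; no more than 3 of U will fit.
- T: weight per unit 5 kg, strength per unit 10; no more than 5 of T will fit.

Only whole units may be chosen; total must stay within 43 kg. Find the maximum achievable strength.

74

This is a bounded integer knapsack.
Take 3×U and 5×T: weight 40 ≤ 43, strength 3·8 + 5·10 = 74.
T has the best ratio (10/5) and is taken to its limit of 5; remaining capacity is filled optimally with the others.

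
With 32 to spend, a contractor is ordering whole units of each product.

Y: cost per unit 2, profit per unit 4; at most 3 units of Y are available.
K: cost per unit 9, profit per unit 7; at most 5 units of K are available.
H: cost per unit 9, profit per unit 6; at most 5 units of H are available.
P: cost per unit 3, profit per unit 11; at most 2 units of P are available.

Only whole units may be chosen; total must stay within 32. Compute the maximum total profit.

48

This is a bounded integer knapsack.
Take 3×Y, 2×K, and 2×P: cost 30 ≤ 32, profit 3·4 + 2·7 + 2·11 = 48.
P has the best ratio (11/3) and is taken to its limit of 2; remaining capacity is filled optimally with the others.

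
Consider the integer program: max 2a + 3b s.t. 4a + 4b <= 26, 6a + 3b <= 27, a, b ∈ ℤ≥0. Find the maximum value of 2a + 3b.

The continuous relaxation peaks at (0, 6.5) with value 19.50; rounding to a feasible lattice point costs some objective.
(a,b)=(0,6): 4·0+4·6=24≤26, 6·0+3·6=18≤27, objective 18.
(a,b)=(1,5): 4·1+4·5=24≤26, 6·1+3·5=21≤27, objective 17.
(a,b)=(0,5): 4·0+4·5=20≤26, 6·0+3·5=15≤27, objective 15.
The best lattice point is (0,6), giving 18.

18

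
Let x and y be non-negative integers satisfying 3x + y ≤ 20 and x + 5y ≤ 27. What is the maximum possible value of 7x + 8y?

67

(x,y)=(5,4) is feasible, giving 67.
(x,y)=(4,4) is feasible, giving 60.
(x,y)=(5,3) is feasible, giving 59.
(x,y)=(4,3) is feasible, giving 52.
Maximum is 67 at (x,y)=(5,4).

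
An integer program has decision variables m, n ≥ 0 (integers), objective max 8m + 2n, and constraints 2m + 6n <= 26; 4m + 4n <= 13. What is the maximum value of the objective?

(m,n)=(3,0) is feasible, giving 24.
(m,n)=(2,1) is feasible, giving 18.
The best lattice point is (3,0), giving 24.

24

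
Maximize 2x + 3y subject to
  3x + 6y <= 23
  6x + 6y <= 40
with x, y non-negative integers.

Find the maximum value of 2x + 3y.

13

The continuous relaxation peaks at (5.67, 1) with value 14.33; rounding to a feasible lattice point costs some objective.
(x,y)=(5,1): 3·5+6·1=21≤23, 6·5+6·1=36≤40, objective 13.
(x,y)=(6,0): 3·6+6·0=18≤23, 6·6+6·0=36≤40, objective 12.
(x,y)=(4,1): 3·4+6·1=18≤23, 6·4+6·1=30≤40, objective 11.
(x,y)=(5,0): 3·5+6·0=15≤23, 6·5+6·0=30≤40, objective 10.
No feasible integer point exceeds 13.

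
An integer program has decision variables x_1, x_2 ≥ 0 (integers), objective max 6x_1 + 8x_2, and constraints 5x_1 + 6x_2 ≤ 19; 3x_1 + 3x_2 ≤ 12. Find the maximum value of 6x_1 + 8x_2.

(x_1,x_2)=(0,3) is feasible, giving 24.
(x_1,x_2)=(1,2) is feasible, giving 22.
The best lattice point is (0,3), giving 24.

24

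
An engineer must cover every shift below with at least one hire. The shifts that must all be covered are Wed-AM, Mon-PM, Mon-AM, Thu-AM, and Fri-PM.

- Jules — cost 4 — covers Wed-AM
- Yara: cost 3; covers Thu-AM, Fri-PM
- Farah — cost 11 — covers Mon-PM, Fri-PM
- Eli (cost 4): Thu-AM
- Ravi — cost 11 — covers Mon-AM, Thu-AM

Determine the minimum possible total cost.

26

The greedy cost-per-new-shift heuristic would pick Yara, Jules, Farah, and Ravi for 29, but a cheaper cover exists.
Choose Jules, Farah, and Ravi: together they cover Wed-AM, Mon-PM, Mon-AM, Thu-AM, Fri-PM — every shift.
Total cost: 4 + 11 + 11 = 26.
No cover costs less than 26.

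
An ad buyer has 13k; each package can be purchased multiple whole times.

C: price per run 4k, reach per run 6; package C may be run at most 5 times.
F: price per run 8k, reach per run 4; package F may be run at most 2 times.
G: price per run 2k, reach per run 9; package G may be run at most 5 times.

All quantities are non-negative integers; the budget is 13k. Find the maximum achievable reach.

45

This is a bounded integer knapsack.
Take 5×G: price 10 ≤ 13, reach 5·9 = 45.
G has the best ratio (9/2) and is taken to its limit of 5; remaining capacity is filled optimally with the others.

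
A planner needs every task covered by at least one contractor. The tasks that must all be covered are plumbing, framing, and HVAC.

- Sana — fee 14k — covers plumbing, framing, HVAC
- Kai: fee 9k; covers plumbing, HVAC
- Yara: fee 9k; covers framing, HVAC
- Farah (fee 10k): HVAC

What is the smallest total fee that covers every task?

This is an integer covering problem.
Sana alone covers plumbing, framing, HVAC — every task.
Total fee: 14.

14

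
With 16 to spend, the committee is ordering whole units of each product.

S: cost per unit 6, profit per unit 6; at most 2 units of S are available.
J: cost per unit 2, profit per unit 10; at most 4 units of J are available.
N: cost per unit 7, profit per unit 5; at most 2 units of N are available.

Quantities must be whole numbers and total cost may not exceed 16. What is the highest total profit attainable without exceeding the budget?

46

4×J and 1×N: cost 15 ≤ 16, profit 4·10 + 1·5 = 45.
1×S and 4×J: cost 14 ≤ 16, profit 1·6 + 4·10 = 46.
Best is 46.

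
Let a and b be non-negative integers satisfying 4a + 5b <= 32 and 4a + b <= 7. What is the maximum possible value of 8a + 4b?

(a,b)=(0,6): 4·0+5·6=30≤32, 4·0+1·6=6≤7, objective 24.
(a,b)=(0,5): 4·0+5·5=25≤32, 4·0+1·5=5≤7, objective 20.
Maximum is 24 at (a,b)=(0,6).

24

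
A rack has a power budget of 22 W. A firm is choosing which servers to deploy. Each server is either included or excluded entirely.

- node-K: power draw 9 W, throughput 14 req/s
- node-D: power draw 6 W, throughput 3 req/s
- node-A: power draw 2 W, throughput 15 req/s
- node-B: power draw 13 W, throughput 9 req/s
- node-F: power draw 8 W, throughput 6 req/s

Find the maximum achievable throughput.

This is a 0-1 knapsack instance.
Allowing fractional choices, the relaxed optimum would be about 37.1, but servers are indivisible.
node-K + node-A + node-F: power draw 9 + 2 + 8 = 19 ≤ 22, throughput 14 + 15 + 6 = 35.
node-K + node-D + node-A: power draw 9 + 6 + 2 = 17 ≤ 22, throughput 14 + 3 + 15 = 32.
Best is node-K, node-A, and node-F with total throughput 35.

35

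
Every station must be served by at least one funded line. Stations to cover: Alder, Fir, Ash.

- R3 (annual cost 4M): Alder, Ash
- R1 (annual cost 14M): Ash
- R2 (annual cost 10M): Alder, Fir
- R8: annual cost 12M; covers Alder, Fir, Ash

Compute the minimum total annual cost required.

12

The greedy cost-per-new-station heuristic would pick R3 and R2 for 14, but a cheaper cover exists.
R8 alone covers Alder, Fir, Ash — every station.
Total annual cost: 12.
No cover costs less than 12.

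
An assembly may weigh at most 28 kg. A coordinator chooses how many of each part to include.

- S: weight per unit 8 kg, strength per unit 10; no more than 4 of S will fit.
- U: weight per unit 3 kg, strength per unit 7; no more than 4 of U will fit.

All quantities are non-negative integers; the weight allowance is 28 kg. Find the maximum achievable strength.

48

This is a bounded integer knapsack.
2×S and 3×U: weight 25 ≤ 28, strength 2·10 + 3·7 = 41.
2×S and 4×U: weight 28 ≤ 28, strength 2·10 + 4·7 = 48.
Best is 48.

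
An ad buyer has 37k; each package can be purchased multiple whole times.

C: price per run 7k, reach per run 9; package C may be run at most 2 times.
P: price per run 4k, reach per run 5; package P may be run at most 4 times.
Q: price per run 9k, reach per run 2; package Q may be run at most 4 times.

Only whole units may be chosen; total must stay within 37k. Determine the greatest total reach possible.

Take 2×C and 4×P: price 30 ≤ 37, reach 2·9 + 4·5 = 38.
C has the best ratio (9/7) and is taken to its limit of 2; remaining capacity is filled optimally with the others.

38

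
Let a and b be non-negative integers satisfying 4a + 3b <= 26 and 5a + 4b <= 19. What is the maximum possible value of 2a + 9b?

(a,b)=(0,4): 4·0+3·4=12≤26, 5·0+4·4=16≤19, objective 36.
(a,b)=(1,3): 4·1+3·3=13≤26, 5·1+4·3=17≤19, objective 29.
(a,b)=(0,3): 4·0+3·3=9≤26, 5·0+4·3=12≤19, objective 27.
The best lattice point is (0,4), giving 36.

36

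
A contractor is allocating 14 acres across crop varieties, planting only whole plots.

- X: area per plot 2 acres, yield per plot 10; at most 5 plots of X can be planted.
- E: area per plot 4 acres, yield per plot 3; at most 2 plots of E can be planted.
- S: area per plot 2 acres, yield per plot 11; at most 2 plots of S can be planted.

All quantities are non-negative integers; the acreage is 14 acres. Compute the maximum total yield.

72

S has the best ratio (11/2); taking only S gives at most 2×11 = 22 (stopped by the supply cap of 2).
Mixing does better — 5×X and 2×S: area 14 ≤ 14, yield 5·10 + 2·11 = 72.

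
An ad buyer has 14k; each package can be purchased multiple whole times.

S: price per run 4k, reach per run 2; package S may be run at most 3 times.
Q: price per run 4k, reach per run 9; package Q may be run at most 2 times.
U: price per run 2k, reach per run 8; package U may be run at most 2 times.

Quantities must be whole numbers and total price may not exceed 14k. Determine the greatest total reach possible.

This is a bounded integer knapsack.
U has the best ratio (8/2); taking only U gives at most 2×8 = 16 (stopped by the supply cap of 2).
Mixing does better — 2×Q and 2×U: price 12 ≤ 14, reach 2·9 + 2·8 = 34.

34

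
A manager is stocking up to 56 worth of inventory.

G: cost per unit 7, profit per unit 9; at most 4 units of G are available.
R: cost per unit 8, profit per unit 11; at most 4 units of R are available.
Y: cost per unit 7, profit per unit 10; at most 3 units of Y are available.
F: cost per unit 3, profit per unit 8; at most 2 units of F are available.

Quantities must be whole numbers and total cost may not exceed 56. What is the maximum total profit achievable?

84

Take 3×G, 1×R, 3×Y, and 2×F: cost 56 ≤ 56, profit 3·9 + 1·11 + 3·10 + 2·8 = 84.
F has the best ratio (8/3) and is taken to its limit of 2; remaining capacity is filled optimally with the others.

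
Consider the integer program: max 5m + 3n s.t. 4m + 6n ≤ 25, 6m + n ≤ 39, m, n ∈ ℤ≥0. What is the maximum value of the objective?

30

(m,n)=(6,0) is feasible, giving 30.
(m,n)=(5,0) is feasible, giving 25.
No feasible integer point exceeds 30.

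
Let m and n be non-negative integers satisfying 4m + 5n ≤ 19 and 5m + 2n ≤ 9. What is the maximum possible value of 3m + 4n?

12

(m,n)=(0,3): 4·0+5·3=15≤19, 5·0+2·3=6≤9, objective 12.
(m,n)=(1,2): 4·1+5·2=14≤19, 5·1+2·2=9≤9, objective 11.
(m,n)=(0,2): 4·0+5·2=10≤19, 5·0+2·2=4≤9, objective 8.
Maximum is 12 at (m,n)=(0,3).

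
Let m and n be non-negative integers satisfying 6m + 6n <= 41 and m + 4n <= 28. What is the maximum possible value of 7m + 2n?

The continuous relaxation peaks at (6.83, 0) with value 47.83; rounding to a feasible lattice point costs some objective.
(m,n)=(6,0): 6·6+6·0=36≤41, 1·6+4·0=6≤28, objective 42.
(m,n)=(5,1): 6·5+6·1=36≤41, 1·5+4·1=9≤28, objective 37.
(m,n)=(5,0): 6·5+6·0=30≤41, 1·5+4·0=5≤28, objective 35.
The best lattice point is (6,0), giving 42.

42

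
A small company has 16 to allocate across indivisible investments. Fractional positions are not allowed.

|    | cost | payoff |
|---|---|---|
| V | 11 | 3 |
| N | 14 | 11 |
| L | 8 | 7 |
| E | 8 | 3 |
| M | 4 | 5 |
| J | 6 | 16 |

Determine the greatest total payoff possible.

23

Allowing fractional choices, the relaxed optimum would be about 26.2, but investments are indivisible.
L + J: cost 8 + 6 = 14 ≤ 16, payoff 7 + 16 = 23.
E + J: cost 8 + 6 = 14 ≤ 16, payoff 3 + 16 = 19.
M + J: cost 4 + 6 = 10 ≤ 16, payoff 5 + 16 = 21.
Best is L and J with total payoff 23.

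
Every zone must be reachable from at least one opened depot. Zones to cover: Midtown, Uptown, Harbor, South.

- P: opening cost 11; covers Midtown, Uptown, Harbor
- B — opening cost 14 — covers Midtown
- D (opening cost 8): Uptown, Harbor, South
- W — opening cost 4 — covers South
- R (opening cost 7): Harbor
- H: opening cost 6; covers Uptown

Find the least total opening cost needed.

The greedy cost-per-new-zone heuristic would pick D and P for 19, but a cheaper cover exists.
Choose P and W: together they cover Midtown, Uptown, Harbor, South — every zone.
Total opening cost: 11 + 4 = 15.
No cover costs less than 15.

15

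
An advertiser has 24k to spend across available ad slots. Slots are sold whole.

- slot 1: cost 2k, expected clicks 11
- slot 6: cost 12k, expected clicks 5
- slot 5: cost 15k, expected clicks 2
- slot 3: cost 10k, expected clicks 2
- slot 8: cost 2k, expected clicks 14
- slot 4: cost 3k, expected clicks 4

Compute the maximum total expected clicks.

34

Allowing fractional choices, the relaxed optimum would be about 35.0, but ad slots are indivisible.
slot 1 + slot 3 + slot 8 + slot 4: cost 2 + 10 + 2 + 3 = 17 ≤ 24, expected clicks 11 + 2 + 14 + 4 = 31.
slot 1 + slot 6 + slot 8 + slot 4: cost 2 + 12 + 2 + 3 = 19 ≤ 24, expected clicks 11 + 5 + 14 + 4 = 34.
slot 1 + slot 5 + slot 8 + slot 4: cost 2 + 15 + 2 + 3 = 22 ≤ 24, expected clicks 11 + 2 + 14 + 4 = 31.
Best is slot 1, slot 6, slot 8, and slot 4 with total expected clicks 34.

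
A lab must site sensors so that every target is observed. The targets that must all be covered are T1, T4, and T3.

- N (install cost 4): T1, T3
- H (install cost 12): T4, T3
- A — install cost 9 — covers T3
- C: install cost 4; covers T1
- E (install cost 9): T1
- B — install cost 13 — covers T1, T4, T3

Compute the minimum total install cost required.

This is an integer covering problem.
B alone covers T1, T4, T3 — every target.
Total install cost: 13.

13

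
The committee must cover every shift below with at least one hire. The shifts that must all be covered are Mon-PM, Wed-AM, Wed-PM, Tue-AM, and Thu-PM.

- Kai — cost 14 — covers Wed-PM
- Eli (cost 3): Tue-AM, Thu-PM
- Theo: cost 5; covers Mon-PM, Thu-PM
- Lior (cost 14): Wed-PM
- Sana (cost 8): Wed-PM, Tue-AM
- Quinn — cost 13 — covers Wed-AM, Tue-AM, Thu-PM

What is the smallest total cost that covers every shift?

26

The greedy cost-per-new-shift heuristic would pick Eli, Theo, Sana, and Quinn for 29, but a cheaper cover exists.
Choose Theo, Sana, and Quinn: together they cover Mon-PM, Wed-AM, Wed-PM, Tue-AM, Thu-PM — every shift.
Total cost: 5 + 8 + 13 = 26.
No cover costs less than 26.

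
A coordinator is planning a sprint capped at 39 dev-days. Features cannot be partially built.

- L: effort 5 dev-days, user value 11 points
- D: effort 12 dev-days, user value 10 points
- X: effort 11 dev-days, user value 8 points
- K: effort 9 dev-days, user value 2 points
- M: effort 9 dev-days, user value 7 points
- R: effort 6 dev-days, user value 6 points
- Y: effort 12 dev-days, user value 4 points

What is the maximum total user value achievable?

36

Take L, D, X, and M: effort 5 + 12 + 11 + 9 = 37 ≤ 39, user value 11 + 10 + 8 + 7 = 36.
No other feasible combination does better.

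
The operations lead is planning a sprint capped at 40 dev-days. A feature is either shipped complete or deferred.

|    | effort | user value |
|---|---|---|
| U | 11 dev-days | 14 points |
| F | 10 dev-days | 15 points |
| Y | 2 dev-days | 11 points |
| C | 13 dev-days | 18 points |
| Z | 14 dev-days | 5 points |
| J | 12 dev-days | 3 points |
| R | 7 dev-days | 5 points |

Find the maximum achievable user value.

Allowing fractional choices, the relaxed optimum would be about 60.9, but features are indivisible.
U + F + Y + C: effort 11 + 10 + 2 + 13 = 36 ≤ 40, user value 14 + 15 + 11 + 18 = 58.
F + Y + C + R: effort 10 + 2 + 13 + 7 = 32 ≤ 40, user value 15 + 11 + 18 + 5 = 49.
Best is U, F, Y, and C with total user value 58.

58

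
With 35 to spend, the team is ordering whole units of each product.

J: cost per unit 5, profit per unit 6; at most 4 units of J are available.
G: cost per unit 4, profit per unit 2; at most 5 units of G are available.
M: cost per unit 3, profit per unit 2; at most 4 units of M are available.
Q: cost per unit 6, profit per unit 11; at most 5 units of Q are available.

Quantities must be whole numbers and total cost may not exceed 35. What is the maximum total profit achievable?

61

This is a bounded integer knapsack.
Q has the best ratio (11/6); taking only Q gives at most 5×11 = 55 (stopped by the cost limit).
Mixing does better — 1×J and 5×Q: cost 35 ≤ 35, profit 1·6 + 5·11 = 61.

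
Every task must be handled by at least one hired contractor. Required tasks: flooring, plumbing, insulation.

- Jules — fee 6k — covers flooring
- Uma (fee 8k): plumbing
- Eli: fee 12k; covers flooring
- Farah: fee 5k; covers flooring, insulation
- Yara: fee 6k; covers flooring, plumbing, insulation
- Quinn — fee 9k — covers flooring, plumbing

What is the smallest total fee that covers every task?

6

This is an integer covering problem.
Yara alone covers flooring, plumbing, insulation — every task.
Total fee: 6.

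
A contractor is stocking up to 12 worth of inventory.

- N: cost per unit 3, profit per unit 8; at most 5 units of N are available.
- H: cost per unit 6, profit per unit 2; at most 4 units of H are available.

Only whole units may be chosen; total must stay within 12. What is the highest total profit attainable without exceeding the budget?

This is a bounded integer knapsack.
3×N: cost 9 ≤ 12, profit 3·8 = 24.
4×N: cost 12 ≤ 12, profit 4·8 = 32.
Best is 32.

32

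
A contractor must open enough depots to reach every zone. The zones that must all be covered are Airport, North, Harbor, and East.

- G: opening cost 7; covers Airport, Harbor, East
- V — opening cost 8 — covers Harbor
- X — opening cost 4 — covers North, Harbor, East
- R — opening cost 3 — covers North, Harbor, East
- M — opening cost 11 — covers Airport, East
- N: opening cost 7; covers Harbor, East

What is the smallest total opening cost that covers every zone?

Choose G and R: together they cover Airport, North, Harbor, East — every zone.
Total opening cost: 7 + 3 = 10.
No cover costs less than 10.

10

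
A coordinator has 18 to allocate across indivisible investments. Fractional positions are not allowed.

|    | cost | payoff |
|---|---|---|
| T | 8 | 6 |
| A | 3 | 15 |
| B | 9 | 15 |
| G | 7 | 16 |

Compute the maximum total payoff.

Take T, A, and G: cost 8 + 3 + 7 = 18 ≤ 18, payoff 6 + 15 + 16 = 37.
No other feasible combination does better.

37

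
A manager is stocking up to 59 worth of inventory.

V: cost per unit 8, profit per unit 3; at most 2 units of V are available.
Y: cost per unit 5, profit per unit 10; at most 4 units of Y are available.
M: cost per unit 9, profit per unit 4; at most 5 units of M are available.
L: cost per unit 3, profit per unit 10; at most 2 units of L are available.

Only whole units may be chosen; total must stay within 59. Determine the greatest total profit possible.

L has the best ratio (10/3); taking only L gives at most 2×10 = 20 (stopped by the supply cap of 2).
Mixing does better — 4×Y, 3×M, and 2×L: cost 53 ≤ 59, profit 4·10 + 3·4 + 2·10 = 72.

72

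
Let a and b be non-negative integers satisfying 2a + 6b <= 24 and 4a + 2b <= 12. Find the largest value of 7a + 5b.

(a,b)=(2,2) is feasible, giving 24.
(a,b)=(1,3) is feasible, giving 22.
No feasible integer point exceeds 24.

24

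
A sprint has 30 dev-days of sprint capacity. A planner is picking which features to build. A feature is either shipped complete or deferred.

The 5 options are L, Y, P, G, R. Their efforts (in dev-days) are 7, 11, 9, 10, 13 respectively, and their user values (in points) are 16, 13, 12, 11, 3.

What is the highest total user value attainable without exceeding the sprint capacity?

This is a 0-1 knapsack instance.
Allowing fractional choices, the relaxed optimum would be about 44.3, but features are indivisible.
L + Y + P: effort 7 + 11 + 9 = 27 ≤ 30, user value 16 + 13 + 12 = 41.
L + Y + G: effort 7 + 11 + 10 = 28 ≤ 30, user value 16 + 13 + 11 = 40.
Best is L, Y, and P with total user value 41.

41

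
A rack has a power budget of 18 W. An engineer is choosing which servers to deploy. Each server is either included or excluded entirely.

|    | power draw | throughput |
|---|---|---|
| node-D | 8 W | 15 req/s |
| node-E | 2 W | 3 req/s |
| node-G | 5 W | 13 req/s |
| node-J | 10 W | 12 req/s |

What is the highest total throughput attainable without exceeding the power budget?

This is an integer program with binary decision variables.
node-E + node-G + node-J: power draw 2 + 5 + 10 = 17 ≤ 18, throughput 3 + 13 + 12 = 28.
node-D + node-E + node-G: power draw 8 + 2 + 5 = 15 ≤ 18, throughput 15 + 3 + 13 = 31.
node-D + node-G: power draw 8 + 5 = 13 ≤ 18, throughput 15 + 13 = 28.
Best is node-D, node-E, and node-G with total throughput 31.

31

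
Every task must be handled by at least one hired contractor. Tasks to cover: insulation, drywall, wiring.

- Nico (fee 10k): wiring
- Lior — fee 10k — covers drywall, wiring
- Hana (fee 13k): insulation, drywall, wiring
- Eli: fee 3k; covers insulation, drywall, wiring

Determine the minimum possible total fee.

3

Eli alone covers insulation, drywall, wiring — every task.
Total fee: 3.
No cover costs less than 3.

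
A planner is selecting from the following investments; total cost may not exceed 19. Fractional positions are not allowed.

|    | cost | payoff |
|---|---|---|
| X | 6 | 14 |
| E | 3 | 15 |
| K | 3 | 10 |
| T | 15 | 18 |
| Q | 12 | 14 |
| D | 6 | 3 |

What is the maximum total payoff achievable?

42

Treat it as a binary knapsack problem.
E + K + Q: cost 3 + 3 + 12 = 18 ≤ 19, payoff 15 + 10 + 14 = 39.
X + E + K: cost 6 + 3 + 3 = 12 ≤ 19, payoff 14 + 15 + 10 = 39.
X + E + K + D: cost 6 + 3 + 3 + 6 = 18 ≤ 19, payoff 14 + 15 + 10 + 3 = 42.
Best is X, E, K, and D with total payoff 42.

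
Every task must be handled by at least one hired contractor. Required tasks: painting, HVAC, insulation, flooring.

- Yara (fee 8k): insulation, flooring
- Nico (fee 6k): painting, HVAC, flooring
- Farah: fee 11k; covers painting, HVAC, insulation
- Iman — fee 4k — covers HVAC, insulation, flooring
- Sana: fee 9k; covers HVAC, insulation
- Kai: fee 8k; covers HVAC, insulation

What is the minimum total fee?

Choose Nico and Iman: together they cover painting, HVAC, insulation, flooring — every task.
Total fee: 6 + 4 = 10.

10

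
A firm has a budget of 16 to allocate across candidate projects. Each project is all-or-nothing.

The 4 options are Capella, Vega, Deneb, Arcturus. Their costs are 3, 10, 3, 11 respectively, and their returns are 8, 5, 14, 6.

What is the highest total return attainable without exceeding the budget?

27

This is an integer program with binary decision variables.
Allowing fractional choices, the relaxed optimum would be about 27.5, but projects are indivisible.
Capella + Vega + Deneb: cost 3 + 10 + 3 = 16 ≤ 16, return 8 + 5 + 14 = 27.
Capella + Deneb: cost 3 + 3 = 6 ≤ 16, return 8 + 14 = 22.
Best is Capella, Vega, and Deneb with total return 27.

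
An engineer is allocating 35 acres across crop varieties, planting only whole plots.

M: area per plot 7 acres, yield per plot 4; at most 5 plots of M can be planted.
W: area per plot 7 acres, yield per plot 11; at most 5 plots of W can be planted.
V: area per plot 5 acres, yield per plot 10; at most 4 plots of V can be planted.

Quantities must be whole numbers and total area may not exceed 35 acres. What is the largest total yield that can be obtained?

2×W and 4×V: area 34 ≤ 35, yield 2·11 + 4·10 = 62.
5×W: area 35 ≤ 35, yield 5·11 = 55.
Best is 62.

62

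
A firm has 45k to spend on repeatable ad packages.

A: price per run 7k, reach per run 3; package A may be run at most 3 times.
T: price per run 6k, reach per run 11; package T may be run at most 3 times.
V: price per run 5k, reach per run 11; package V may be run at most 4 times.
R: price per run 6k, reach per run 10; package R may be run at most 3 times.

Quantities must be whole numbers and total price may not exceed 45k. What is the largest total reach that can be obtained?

87

This is a bounded integer knapsack.
Take 3×T, 4×V, and 1×R: price 44 ≤ 45, reach 3·11 + 4·11 + 1·10 = 87.
V has the best ratio (11/5) and is taken to its limit of 4; remaining capacity is filled optimally with the others.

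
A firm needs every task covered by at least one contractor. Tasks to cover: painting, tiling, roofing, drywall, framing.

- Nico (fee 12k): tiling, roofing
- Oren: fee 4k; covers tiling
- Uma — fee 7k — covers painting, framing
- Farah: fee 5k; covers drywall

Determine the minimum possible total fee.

24

This is a weighted set-cover instance.
The greedy cost-per-new-task heuristic would pick Uma, Oren, Farah, and Nico for 28, but a cheaper cover exists.
Choose Nico, Uma, and Farah: together they cover painting, tiling, roofing, drywall, framing — every task.
Total fee: 12 + 7 + 5 = 24.
No cover costs less than 24.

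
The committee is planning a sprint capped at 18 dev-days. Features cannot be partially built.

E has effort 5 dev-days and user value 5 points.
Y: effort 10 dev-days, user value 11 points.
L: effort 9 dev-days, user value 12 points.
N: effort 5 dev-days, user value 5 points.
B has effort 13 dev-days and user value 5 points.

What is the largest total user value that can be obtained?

Allowing fractional choices, the relaxed optimum would be about 21.9, but features are indivisible.
L + N: effort 9 + 5 = 14 ≤ 18, user value 12 + 5 = 17.
E + L: effort 5 + 9 = 14 ≤ 18, user value 5 + 12 = 17.
The maximum user value is 17; one optimal choice is E and L.

17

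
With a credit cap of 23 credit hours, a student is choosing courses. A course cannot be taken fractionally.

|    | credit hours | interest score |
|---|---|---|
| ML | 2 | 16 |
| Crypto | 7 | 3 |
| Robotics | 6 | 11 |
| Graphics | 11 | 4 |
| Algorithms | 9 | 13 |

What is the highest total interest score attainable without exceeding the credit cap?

40

Take ML, Robotics, and Algorithms: credit hours 2 + 6 + 9 = 17 ≤ 23, interest score 16 + 11 + 13 = 40.
No other feasible combination does better.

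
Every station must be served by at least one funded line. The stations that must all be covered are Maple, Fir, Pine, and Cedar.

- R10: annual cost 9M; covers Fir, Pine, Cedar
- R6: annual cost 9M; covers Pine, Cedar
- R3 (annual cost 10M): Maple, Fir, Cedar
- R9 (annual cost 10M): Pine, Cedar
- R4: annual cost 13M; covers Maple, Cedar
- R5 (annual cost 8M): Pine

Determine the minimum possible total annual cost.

18

This is a weighted set-cover instance.
Choose R3 and R5: together they cover Maple, Fir, Pine, Cedar — every station.
Total annual cost: 10 + 8 = 18.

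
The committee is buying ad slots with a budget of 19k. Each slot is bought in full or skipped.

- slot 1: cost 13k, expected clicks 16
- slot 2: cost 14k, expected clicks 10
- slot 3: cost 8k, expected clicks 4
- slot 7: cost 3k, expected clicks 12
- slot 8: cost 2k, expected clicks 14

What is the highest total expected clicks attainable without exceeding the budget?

42

Allowing fractional choices, the relaxed optimum would be about 42.7, but ad slots are indivisible.
slot 3 + slot 7 + slot 8: cost 8 + 3 + 2 = 13 ≤ 19, expected clicks 4 + 12 + 14 = 30.
slot 2 + slot 7 + slot 8: cost 14 + 3 + 2 = 19 ≤ 19, expected clicks 10 + 12 + 14 = 36.
slot 1 + slot 7 + slot 8: cost 13 + 3 + 2 = 18 ≤ 19, expected clicks 16 + 12 + 14 = 42.
Best is slot 1, slot 7, and slot 8 with total expected clicks 42.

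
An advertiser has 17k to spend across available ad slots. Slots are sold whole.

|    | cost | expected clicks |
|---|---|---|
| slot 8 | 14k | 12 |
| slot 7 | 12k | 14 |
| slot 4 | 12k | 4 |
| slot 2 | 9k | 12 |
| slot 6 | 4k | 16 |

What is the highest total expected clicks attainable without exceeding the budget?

Treat it as a binary knapsack problem.
Take slot 7 and slot 6: cost 12 + 4 = 16 ≤ 17, expected clicks 14 + 16 = 30.
No other feasible combination does better.

30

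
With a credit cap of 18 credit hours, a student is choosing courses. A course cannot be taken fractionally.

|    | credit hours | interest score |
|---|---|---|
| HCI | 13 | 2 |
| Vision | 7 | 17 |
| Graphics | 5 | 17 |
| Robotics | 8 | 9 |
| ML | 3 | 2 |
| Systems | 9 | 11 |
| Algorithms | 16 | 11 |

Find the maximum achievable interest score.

36

Allowing fractional choices, the relaxed optimum would be about 41.3, but courses are indivisible.
Vision + Graphics + ML: credit hours 7 + 5 + 3 = 15 ≤ 18, interest score 17 + 17 + 2 = 36.
Graphics + ML + Systems: credit hours 5 + 3 + 9 = 17 ≤ 18, interest score 17 + 2 + 11 = 30.
Vision + Graphics: credit hours 7 + 5 = 12 ≤ 18, interest score 17 + 17 = 34.
Best is Vision, Graphics, and ML with total interest score 36.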